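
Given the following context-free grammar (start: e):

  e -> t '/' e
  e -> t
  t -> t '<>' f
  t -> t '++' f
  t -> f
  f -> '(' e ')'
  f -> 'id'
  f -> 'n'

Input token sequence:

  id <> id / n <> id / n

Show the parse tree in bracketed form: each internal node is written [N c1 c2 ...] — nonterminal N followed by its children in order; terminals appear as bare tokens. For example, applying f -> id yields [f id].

[e [t [t [f id]] <> [f id]] / [e [t [t [f n]] <> [f id]] / [e [t [f n]]]]]

e
t / e
t <> f / e
f <> f / e
id <> f / e
id <> id / e
id <> id / t / e
id <> id / t <> f / e
id <> id / f <> f / e
id <> id / n <> f / e
id <> id / n <> id / e
id <> id / n <> id / t
id <> id / n <> id / f
id <> id / n <> id / n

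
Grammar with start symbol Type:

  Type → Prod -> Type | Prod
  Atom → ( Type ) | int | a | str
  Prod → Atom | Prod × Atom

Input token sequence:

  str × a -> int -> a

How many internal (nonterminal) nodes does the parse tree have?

11

[Type [Prod [Prod [Atom str]] × [Atom a]] -> [Type [Prod [Atom int]] -> [Type [Prod [Atom a]]]]]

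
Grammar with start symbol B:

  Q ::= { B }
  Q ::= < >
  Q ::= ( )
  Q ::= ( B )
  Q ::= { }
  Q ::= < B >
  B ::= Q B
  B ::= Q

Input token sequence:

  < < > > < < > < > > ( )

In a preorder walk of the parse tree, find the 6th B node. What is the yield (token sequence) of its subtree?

[B [Q < [B [Q < >]] >] [B [Q < [B [Q < >] [B [Q < >]]] >] [B [Q ( )]]]]

( )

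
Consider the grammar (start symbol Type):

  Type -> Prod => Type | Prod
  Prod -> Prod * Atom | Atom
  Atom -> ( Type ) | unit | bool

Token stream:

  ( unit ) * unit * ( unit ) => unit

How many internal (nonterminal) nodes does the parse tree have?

[Type [Prod [Prod [Prod [Atom ( [Type [Prod [Atom unit]]] )]] * [Atom unit]] * [Atom ( [Type [Prod [Atom unit]]] )]] => [Type [Prod [Atom unit]]]]

16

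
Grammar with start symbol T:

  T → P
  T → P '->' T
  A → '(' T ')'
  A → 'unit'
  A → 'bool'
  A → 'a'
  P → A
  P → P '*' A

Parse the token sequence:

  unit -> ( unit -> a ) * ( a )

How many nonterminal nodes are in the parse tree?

[T [P [A unit]] -> [T [P [P [A ( [T [P [A unit]] -> [T [P [A a]]]] )]] * [A ( [T [P [A a]]] )]]]]

17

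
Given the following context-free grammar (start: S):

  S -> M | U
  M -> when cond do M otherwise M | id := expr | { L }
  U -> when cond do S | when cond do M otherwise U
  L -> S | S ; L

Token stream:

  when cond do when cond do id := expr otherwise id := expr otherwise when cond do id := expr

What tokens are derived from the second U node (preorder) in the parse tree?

[S [U when cond do [M when cond do [M id := expr] otherwise [M id := expr]] otherwise [U when cond do [S [M id := expr]]]]]

when cond do id := expr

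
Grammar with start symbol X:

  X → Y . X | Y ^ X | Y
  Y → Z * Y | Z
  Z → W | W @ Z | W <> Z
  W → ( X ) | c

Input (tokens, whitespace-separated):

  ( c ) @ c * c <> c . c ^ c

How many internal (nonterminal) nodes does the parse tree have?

23

[X [Y [Z [W ( [X [Y [Z [W c]]]] )] @ [Z [W c]]] * [Y [Z [W c] <> [Z [W c]]]]] . [X [Y [Z [W c]]] ^ [X [Y [Z [W c]]]]]]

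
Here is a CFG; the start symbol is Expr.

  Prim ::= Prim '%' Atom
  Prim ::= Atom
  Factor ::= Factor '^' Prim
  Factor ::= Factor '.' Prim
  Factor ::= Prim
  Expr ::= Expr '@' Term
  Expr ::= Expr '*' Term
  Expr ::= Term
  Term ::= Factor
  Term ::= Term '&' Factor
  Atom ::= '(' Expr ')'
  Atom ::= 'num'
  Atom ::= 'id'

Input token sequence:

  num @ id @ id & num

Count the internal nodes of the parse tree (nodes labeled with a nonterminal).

[Expr [Expr [Expr [Term [Factor [Prim [Atom num]]]]] @ [Term [Factor [Prim [Atom id]]]]] @ [Term [Term [Factor [Prim [Atom id]]]] & [Factor [Prim [Atom num]]]]]

19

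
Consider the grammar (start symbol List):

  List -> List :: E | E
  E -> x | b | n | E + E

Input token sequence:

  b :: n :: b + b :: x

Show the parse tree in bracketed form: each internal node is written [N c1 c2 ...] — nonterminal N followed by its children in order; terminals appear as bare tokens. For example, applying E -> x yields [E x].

List
List :: E
List :: E :: E
List :: E :: E :: E
E :: E :: E :: E
b :: E :: E :: E
b :: n :: E :: E
b :: n :: E + E :: E
b :: n :: b + E :: E
b :: n :: b + b :: E
b :: n :: b + b :: x

[List [List [List [List [E b]] :: [E n]] :: [E [E b] + [E b]]] :: [E x]]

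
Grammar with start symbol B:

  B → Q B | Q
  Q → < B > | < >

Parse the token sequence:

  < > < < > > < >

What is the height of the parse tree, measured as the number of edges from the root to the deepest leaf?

[B [Q < >] [B [Q < [B [Q < >]] >] [B [Q < >]]]]

5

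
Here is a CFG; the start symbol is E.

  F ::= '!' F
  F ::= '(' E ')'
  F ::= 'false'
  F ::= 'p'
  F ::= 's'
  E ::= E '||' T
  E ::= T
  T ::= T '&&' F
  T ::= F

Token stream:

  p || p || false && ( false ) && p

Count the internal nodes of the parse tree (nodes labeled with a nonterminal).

16

[E [E [E [T [F p]]] || [T [F p]]] || [T [T [T [F false]] && [F ( [E [T [F false]]] )]] && [F p]]]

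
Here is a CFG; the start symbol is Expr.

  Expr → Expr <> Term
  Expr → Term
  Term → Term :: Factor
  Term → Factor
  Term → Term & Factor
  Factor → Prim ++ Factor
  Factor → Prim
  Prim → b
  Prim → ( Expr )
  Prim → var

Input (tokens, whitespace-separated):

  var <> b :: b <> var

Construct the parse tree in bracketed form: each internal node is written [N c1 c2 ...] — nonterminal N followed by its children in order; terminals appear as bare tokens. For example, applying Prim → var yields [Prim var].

Expr
Expr <> Term
Expr <> Term <> Term
Term <> Term <> Term
Factor <> Term <> Term
Prim <> Term <> Term
var <> Term <> Term
var <> Term :: Factor <> Term
var <> Factor :: Factor <> Term
var <> Prim :: Factor <> Term
var <> b :: Factor <> Term
var <> b :: Prim <> Term
var <> b :: b <> Term
var <> b :: b <> Factor
var <> b :: b <> Prim
var <> b :: b <> var

[Expr [Expr [Expr [Term [Factor [Prim var]]]] <> [Term [Term [Factor [Prim b]]] :: [Factor [Prim b]]]] <> [Term [Factor [Prim var]]]]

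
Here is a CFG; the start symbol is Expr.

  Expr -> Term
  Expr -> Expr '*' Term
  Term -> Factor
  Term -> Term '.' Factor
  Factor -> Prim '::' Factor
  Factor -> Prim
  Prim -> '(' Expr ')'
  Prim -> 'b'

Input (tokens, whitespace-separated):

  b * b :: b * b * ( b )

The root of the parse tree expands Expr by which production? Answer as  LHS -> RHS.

Expr -> Expr '*' Term

[Expr [Expr [Expr [Expr [Term [Factor [Prim b]]]] * [Term [Factor [Prim b] :: [Factor [Prim b]]]]] * [Term [Factor [Prim b]]]] * [Term [Factor [Prim ( [Expr [Term [Factor [Prim b]]]] )]]]]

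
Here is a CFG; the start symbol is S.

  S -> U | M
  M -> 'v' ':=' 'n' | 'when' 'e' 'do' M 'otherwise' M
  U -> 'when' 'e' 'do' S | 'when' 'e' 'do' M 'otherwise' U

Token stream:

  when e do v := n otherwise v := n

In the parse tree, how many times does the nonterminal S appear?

1

[S [M when e do [M v := n] otherwise [M v := n]]]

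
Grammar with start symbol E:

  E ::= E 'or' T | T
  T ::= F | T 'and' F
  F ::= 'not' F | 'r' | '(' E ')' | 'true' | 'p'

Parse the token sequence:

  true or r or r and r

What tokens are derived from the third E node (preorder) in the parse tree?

true

[E [E [E [T [F true]]] or [T [F r]]] or [T [T [F r]] and [F r]]]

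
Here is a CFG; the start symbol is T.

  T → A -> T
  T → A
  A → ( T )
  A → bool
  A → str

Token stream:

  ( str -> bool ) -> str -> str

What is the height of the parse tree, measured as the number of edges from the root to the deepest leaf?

5

[T [A ( [T [A str] -> [T [A bool]]] )] -> [T [A str] -> [T [A str]]]]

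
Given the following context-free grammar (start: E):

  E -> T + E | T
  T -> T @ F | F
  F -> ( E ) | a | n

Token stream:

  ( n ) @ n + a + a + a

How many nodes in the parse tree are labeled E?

[E [T [T [F ( [E [T [F n]]] )]] @ [F n]] + [E [T [F a]] + [E [T [F a]] + [E [T [F a]]]]]]

5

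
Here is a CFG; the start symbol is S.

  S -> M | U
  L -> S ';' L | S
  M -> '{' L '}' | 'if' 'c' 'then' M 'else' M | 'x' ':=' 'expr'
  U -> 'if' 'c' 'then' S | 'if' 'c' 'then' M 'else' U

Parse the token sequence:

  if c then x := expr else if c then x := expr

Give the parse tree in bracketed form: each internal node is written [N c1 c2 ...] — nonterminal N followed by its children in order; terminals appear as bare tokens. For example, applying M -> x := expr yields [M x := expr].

[S [U if c then [M x := expr] else [U if c then [S [M x := expr]]]]]

S
U
if c then M else U
if c then x := expr else U
if c then x := expr else if c then S
if c then x := expr else if c then M
if c then x := expr else if c then x := expr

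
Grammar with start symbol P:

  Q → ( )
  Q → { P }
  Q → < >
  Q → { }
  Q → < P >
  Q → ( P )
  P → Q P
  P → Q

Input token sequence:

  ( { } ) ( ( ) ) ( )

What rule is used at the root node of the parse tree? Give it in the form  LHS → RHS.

[P [Q ( [P [Q { }]] )] [P [Q ( [P [Q ( )]] )] [P [Q ( )]]]]

P → Q P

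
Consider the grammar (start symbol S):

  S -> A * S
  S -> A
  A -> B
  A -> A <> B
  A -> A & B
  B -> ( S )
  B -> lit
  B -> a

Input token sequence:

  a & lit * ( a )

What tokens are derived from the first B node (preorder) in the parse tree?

[S [A [A [B a]] & [B lit]] * [S [A [B ( [S [A [B a]]] )]]]]

a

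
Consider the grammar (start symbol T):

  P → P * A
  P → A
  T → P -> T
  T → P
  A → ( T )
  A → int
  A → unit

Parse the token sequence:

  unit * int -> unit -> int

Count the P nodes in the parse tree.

[T [P [P [A unit]] * [A int]] -> [T [P [A unit]] -> [T [P [A int]]]]]

4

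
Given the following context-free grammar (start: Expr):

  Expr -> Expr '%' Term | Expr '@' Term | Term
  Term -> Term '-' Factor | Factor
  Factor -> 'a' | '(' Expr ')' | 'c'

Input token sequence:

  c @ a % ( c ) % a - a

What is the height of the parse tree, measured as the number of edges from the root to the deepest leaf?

[Expr [Expr [Expr [Expr [Term [Factor c]]] @ [Term [Factor a]]] % [Term [Factor ( [Expr [Term [Factor c]]] )]]] % [Term [Term [Factor a]] - [Factor a]]]

7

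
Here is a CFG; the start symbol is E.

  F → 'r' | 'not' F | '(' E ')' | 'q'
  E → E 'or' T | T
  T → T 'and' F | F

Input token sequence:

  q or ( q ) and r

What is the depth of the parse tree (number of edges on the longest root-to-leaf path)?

7

[E [E [T [F q]]] or [T [T [F ( [E [T [F q]]] )]] and [F r]]]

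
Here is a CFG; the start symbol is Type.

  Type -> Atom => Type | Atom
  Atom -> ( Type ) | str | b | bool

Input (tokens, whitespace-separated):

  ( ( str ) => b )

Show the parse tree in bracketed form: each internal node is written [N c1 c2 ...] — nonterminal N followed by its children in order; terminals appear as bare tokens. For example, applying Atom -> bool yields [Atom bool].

Type
Atom
( Type )
( Atom => Type )
( ( Type ) => Type )
( ( Atom ) => Type )
( ( str ) => Type )
( ( str ) => Atom )
( ( str ) => b )

[Type [Atom ( [Type [Atom ( [Type [Atom str]] )] => [Type [Atom b]]] )]]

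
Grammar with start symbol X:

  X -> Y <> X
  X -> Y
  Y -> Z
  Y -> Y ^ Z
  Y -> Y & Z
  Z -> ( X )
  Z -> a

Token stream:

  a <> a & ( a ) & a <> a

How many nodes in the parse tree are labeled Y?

[X [Y [Z a]] <> [X [Y [Y [Y [Z a]] & [Z ( [X [Y [Z a]]] )]] & [Z a]] <> [X [Y [Z a]]]]]

6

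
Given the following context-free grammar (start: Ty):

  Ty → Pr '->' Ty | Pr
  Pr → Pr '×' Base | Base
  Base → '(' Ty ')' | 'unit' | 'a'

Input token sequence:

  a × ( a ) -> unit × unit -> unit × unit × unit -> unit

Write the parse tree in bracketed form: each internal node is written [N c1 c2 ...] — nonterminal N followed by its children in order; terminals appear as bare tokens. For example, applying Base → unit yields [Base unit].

Ty
Pr -> Ty
Pr × Base -> Ty
Base × Base -> Ty
a × Base -> Ty
a × ( Ty ) -> Ty
a × ( Pr ) -> Ty
a × ( Base ) -> Ty
a × ( a ) -> Ty
a × ( a ) -> Pr -> Ty
a × ( a ) -> Pr × Base -> Ty
a × ( a ) -> Base × Base -> Ty
a × ( a ) -> unit × Base -> Ty
a × ( a ) -> unit × unit -> Ty
a × ( a ) -> unit × unit -> Pr -> Ty
a × ( a ) -> unit × unit -> Pr × Base -> Ty
a × ( a ) -> unit × unit -> Pr × Base × Base -> Ty
a × ( a ) -> unit × unit -> Base × Base × Base -> Ty
a × ( a ) -> unit × unit -> unit × Base × Base -> Ty
a × ( a ) -> unit × unit -> unit × unit × Base -> Ty
a × ( a ) -> unit × unit -> unit × unit × unit -> Ty
a × ( a ) -> unit × unit -> unit × unit × unit -> Pr
a × ( a ) -> unit × unit -> unit × unit × unit -> Base
a × ( a ) -> unit × unit -> unit × unit × unit -> unit

[Ty [Pr [Pr [Base a]] × [Base ( [Ty [Pr [Base a]]] )]] -> [Ty [Pr [Pr [Base unit]] × [Base unit]] -> [Ty [Pr [Pr [Pr [Base unit]] × [Base unit]] × [Base unit]] -> [Ty [Pr [Base unit]]]]]]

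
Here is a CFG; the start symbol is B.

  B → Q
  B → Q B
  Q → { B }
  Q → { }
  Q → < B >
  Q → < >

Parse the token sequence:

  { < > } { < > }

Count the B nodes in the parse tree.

4

[B [Q { [B [Q < >]] }] [B [Q { [B [Q < >]] }]]]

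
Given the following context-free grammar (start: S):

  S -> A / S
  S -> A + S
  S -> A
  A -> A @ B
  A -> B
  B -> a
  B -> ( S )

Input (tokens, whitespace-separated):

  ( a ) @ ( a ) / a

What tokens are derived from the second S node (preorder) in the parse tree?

a

[S [A [A [B ( [S [A [B a]]] )]] @ [B ( [S [A [B a]]] )]] / [S [A [B a]]]]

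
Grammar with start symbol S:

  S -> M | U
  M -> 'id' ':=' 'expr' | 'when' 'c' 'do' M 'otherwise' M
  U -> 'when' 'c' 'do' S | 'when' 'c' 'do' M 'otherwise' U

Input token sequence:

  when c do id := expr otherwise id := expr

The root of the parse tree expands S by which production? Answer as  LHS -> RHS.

[S [M when c do [M id := expr] otherwise [M id := expr]]]

S -> M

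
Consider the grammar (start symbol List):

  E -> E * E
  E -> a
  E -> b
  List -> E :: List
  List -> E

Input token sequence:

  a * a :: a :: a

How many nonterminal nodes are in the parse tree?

[List [E [E a] * [E a]] :: [List [E a] :: [List [E a]]]]

8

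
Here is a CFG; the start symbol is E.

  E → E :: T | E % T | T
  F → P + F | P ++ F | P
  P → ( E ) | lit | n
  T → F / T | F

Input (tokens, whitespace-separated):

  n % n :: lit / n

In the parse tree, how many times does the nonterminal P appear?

[E [E [E [T [F [P n]]]] % [T [F [P n]]]] :: [T [F [P lit]] / [T [F [P n]]]]]

4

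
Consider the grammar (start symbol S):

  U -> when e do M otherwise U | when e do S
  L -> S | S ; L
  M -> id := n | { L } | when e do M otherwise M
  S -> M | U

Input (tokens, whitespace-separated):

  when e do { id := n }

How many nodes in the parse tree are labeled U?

[S [U when e do [S [M { [L [S [M id := n]]] }]]]]

1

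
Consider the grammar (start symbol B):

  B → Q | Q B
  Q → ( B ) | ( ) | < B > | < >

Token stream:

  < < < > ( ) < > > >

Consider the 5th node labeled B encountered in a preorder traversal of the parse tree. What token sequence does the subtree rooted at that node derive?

< >

[B [Q < [B [Q < [B [Q < >] [B [Q ( )] [B [Q < >]]]] >]] >]]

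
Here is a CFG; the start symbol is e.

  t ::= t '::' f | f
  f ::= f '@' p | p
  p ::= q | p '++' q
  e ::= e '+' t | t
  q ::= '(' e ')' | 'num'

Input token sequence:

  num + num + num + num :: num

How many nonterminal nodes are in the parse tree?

24

[e [e [e [e [t [f [p [q num]]]]] + [t [f [p [q num]]]]] + [t [f [p [q num]]]]] + [t [t [f [p [q num]]]] :: [f [p [q num]]]]]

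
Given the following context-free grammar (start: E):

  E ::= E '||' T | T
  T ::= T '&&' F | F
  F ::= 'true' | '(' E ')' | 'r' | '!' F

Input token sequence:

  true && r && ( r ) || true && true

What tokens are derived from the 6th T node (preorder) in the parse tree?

[E [E [T [T [T [F true]] && [F r]] && [F ( [E [T [F r]]] )]]] || [T [T [F true]] && [F true]]]

true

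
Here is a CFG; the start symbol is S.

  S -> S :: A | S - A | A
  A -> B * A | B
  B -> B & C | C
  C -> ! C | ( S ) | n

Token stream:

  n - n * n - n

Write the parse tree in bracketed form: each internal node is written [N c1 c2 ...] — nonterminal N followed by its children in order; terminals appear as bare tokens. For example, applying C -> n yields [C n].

S
S - A
S - A - A
A - A - A
B - A - A
C - A - A
n - A - A
n - B * A - A
n - C * A - A
n - n * A - A
n - n * B - A
n - n * C - A
n - n * n - A
n - n * n - B
n - n * n - C
n - n * n - n

[S [S [S [A [B [C n]]]] - [A [B [C n]] * [A [B [C n]]]]] - [A [B [C n]]]]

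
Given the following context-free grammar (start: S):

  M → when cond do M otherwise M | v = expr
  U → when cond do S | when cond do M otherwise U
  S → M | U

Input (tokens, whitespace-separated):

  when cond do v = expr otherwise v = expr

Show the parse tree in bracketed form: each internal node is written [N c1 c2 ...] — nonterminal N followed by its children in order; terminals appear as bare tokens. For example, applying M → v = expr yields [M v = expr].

S
M
when cond do M otherwise M
when cond do v = expr otherwise M
when cond do v = expr otherwise v = expr

[S [M when cond do [M v = expr] otherwise [M v = expr]]]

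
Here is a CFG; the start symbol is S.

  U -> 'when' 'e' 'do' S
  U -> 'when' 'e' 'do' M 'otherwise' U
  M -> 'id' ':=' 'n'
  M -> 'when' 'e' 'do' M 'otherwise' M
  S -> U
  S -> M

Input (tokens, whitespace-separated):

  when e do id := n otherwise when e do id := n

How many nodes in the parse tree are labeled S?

[S [U when e do [M id := n] otherwise [U when e do [S [M id := n]]]]]

2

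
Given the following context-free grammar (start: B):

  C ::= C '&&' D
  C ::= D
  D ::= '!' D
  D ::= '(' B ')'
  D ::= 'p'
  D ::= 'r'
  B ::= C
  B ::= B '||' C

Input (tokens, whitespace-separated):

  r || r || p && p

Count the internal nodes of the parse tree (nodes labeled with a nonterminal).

11

[B [B [B [C [D r]]] || [C [D r]]] || [C [C [D p]] && [D p]]]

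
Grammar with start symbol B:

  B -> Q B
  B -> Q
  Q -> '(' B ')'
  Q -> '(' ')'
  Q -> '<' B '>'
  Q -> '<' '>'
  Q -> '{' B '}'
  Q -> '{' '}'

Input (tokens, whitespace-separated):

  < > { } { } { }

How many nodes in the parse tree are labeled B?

[B [Q < >] [B [Q { }] [B [Q { }] [B [Q { }]]]]]

4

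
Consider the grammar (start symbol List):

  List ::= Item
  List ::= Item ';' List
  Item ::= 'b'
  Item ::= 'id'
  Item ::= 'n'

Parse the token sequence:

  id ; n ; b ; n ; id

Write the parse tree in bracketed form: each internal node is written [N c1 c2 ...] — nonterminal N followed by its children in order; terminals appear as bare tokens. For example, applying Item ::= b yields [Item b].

[List [Item id] ; [List [Item n] ; [List [Item b] ; [List [Item n] ; [List [Item id]]]]]]

List
Item ; List
id ; List
id ; Item ; List
id ; n ; List
id ; n ; Item ; List
id ; n ; b ; List
id ; n ; b ; Item ; List
id ; n ; b ; n ; List
id ; n ; b ; n ; Item
id ; n ; b ; n ; id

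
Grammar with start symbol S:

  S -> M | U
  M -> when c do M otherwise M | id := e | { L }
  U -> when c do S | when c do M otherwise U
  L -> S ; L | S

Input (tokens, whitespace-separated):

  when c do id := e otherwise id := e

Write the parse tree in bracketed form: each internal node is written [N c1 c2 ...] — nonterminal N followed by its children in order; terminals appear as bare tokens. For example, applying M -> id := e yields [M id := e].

S
M
when c do M otherwise M
when c do id := e otherwise M
when c do id := e otherwise id := e

[S [M when c do [M id := e] otherwise [M id := e]]]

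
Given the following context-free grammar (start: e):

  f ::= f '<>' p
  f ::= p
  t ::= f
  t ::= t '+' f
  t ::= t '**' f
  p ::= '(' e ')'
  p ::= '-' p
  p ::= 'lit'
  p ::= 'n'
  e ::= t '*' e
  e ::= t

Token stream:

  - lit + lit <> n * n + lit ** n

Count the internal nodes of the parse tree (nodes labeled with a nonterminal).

20

[e [t [t [f [p - [p lit]]]] + [f [f [p lit]] <> [p n]]] * [e [t [t [t [f [p n]]] + [f [p lit]]] ** [f [p n]]]]]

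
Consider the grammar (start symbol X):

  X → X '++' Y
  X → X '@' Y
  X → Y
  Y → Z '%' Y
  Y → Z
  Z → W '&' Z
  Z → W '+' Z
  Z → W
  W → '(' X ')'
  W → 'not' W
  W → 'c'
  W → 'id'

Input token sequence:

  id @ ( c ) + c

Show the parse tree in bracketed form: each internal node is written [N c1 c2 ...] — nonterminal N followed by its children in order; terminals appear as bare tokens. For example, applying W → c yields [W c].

X
X @ Y
Y @ Y
Z @ Y
W @ Y
id @ Y
id @ Z
id @ W + Z
id @ ( X ) + Z
id @ ( Y ) + Z
id @ ( Z ) + Z
id @ ( W ) + Z
id @ ( c ) + Z
id @ ( c ) + W
id @ ( c ) + c

[X [X [Y [Z [W id]]]] @ [Y [Z [W ( [X [Y [Z [W c]]]] )] + [Z [W c]]]]]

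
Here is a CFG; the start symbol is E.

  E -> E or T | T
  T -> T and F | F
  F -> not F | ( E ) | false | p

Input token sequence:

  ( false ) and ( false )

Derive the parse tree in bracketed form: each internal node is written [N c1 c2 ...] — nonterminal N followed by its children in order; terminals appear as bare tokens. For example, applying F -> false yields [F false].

[E [T [T [F ( [E [T [F false]]] )]] and [F ( [E [T [F false]]] )]]]

E
T
T and F
F and F
( E ) and F
( T ) and F
( F ) and F
( false ) and F
( false ) and ( E )
( false ) and ( T )
( false ) and ( F )
( false ) and ( false )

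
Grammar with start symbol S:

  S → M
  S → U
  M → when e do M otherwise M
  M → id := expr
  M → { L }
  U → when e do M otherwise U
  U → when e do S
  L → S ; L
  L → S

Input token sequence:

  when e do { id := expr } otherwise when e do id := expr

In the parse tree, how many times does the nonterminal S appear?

[S [U when e do [M { [L [S [M id := expr]]] }] otherwise [U when e do [S [M id := expr]]]]]

3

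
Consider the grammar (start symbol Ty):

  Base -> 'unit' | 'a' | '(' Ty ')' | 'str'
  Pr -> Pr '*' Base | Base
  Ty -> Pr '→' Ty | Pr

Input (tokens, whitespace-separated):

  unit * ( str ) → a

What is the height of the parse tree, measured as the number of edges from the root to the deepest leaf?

[Ty [Pr [Pr [Base unit]] * [Base ( [Ty [Pr [Base str]]] )]] → [Ty [Pr [Base a]]]]

6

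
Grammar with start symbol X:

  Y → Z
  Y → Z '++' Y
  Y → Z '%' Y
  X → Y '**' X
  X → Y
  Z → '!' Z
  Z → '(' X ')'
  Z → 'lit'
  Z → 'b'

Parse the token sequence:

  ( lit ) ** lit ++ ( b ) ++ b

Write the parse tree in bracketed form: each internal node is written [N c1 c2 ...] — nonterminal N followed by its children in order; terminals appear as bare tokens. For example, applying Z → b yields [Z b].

X
Y ** X
Z ** X
( X ) ** X
( Y ) ** X
( Z ) ** X
( lit ) ** X
( lit ) ** Y
( lit ) ** Z ++ Y
( lit ) ** lit ++ Y
( lit ) ** lit ++ Z ++ Y
( lit ) ** lit ++ ( X ) ++ Y
( lit ) ** lit ++ ( Y ) ++ Y
( lit ) ** lit ++ ( Z ) ++ Y
( lit ) ** lit ++ ( b ) ++ Y
( lit ) ** lit ++ ( b ) ++ Z
( lit ) ** lit ++ ( b ) ++ b

[X [Y [Z ( [X [Y [Z lit]]] )]] ** [X [Y [Z lit] ++ [Y [Z ( [X [Y [Z b]]] )] ++ [Y [Z b]]]]]]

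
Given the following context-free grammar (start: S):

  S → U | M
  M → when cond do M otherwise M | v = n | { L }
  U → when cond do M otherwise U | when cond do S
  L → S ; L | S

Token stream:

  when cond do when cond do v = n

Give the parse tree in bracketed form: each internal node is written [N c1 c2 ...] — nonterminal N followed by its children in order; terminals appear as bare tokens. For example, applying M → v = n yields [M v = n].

[S [U when cond do [S [U when cond do [S [M v = n]]]]]]

S
U
when cond do S
when cond do U
when cond do when cond do S
when cond do when cond do M
when cond do when cond do v = n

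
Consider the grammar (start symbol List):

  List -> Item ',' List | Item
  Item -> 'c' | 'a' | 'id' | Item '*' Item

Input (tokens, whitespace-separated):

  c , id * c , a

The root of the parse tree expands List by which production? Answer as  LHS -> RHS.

[List [Item c] , [List [Item [Item id] * [Item c]] , [List [Item a]]]]

List -> Item ',' List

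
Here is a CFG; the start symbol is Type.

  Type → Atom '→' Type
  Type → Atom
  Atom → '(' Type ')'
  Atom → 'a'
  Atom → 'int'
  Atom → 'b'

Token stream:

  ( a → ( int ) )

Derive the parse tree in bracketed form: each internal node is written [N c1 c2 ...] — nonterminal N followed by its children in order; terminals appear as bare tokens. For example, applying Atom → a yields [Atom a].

[Type [Atom ( [Type [Atom a] → [Type [Atom ( [Type [Atom int]] )]]] )]]

Type
Atom
( Type )
( Atom → Type )
( a → Type )
( a → Atom )
( a → ( Type ) )
( a → ( Atom ) )
( a → ( int ) )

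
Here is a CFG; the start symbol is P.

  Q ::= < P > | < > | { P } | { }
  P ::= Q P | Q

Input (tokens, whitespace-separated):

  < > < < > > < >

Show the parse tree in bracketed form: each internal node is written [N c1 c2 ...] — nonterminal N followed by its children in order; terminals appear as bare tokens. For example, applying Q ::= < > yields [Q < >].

P
Q P
< > P
< > Q P
< > < P > P
< > < Q > P
< > < < > > P
< > < < > > Q
< > < < > > < >

[P [Q < >] [P [Q < [P [Q < >]] >] [P [Q < >]]]]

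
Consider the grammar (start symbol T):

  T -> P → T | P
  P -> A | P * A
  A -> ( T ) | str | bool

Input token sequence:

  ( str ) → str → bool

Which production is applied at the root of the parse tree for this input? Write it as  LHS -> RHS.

T -> P → T

[T [P [A ( [T [P [A str]]] )]] → [T [P [A str]] → [T [P [A bool]]]]]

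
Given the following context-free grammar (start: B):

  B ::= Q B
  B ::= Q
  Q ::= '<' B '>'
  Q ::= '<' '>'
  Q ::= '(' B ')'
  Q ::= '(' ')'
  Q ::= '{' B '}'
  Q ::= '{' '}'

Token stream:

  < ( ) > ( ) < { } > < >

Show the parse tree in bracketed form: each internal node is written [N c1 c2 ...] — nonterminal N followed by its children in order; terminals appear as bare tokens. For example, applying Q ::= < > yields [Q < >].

[B [Q < [B [Q ( )]] >] [B [Q ( )] [B [Q < [B [Q { }]] >] [B [Q < >]]]]]

B
Q B
< B > B
< Q > B
< ( ) > B
< ( ) > Q B
< ( ) > ( ) B
< ( ) > ( ) Q B
< ( ) > ( ) < B > B
< ( ) > ( ) < Q > B
< ( ) > ( ) < { } > B
< ( ) > ( ) < { } > Q
< ( ) > ( ) < { } > < >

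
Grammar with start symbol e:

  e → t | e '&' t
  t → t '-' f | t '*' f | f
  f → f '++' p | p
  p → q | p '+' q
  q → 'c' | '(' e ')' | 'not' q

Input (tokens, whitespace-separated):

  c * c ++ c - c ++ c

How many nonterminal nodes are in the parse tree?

[e [t [t [t [f [p [q c]]]] * [f [f [p [q c]]] ++ [p [q c]]]] - [f [f [p [q c]]] ++ [p [q c]]]]]

19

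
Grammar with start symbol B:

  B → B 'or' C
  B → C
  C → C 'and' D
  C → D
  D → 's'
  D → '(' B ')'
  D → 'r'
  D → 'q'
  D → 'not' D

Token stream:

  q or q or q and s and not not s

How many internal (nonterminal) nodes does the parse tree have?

[B [B [B [C [D q]]] or [C [D q]]] or [C [C [C [D q]] and [D s]] and [D not [D not [D s]]]]]

15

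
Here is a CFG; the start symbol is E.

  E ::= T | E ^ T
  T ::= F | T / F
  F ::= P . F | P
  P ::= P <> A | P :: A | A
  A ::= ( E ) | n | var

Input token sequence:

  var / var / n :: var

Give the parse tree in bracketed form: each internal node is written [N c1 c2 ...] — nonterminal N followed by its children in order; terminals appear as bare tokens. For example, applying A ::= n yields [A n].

E
T
T / F
T / F / F
F / F / F
P / F / F
A / F / F
var / F / F
var / P / F
var / A / F
var / var / F
var / var / P
var / var / P :: A
var / var / A :: A
var / var / n :: A
var / var / n :: var

[E [T [T [T [F [P [A var]]]] / [F [P [A var]]]] / [F [P [P [A n]] :: [A var]]]]]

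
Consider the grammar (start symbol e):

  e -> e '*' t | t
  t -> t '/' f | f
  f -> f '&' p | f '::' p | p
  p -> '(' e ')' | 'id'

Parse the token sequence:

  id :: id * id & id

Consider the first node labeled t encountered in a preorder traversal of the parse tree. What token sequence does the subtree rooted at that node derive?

id :: id

[e [e [t [f [f [p id]] :: [p id]]]] * [t [f [f [p id]] & [p id]]]]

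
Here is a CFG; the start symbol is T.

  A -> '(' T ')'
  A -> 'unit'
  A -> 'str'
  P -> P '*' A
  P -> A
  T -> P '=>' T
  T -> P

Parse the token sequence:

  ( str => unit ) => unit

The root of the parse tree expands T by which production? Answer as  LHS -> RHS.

T -> P '=>' T

[T [P [A ( [T [P [A str]] => [T [P [A unit]]]] )]] => [T [P [A unit]]]]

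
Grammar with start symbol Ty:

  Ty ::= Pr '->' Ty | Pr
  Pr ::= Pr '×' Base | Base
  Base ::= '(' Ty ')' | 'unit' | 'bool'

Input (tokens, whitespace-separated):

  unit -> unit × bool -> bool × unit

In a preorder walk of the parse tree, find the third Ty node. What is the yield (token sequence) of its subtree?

bool × unit

[Ty [Pr [Base unit]] -> [Ty [Pr [Pr [Base unit]] × [Base bool]] -> [Ty [Pr [Pr [Base bool]] × [Base unit]]]]]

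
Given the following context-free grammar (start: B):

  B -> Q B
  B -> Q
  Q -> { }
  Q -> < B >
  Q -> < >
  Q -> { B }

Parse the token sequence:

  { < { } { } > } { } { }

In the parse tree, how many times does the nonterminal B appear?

6

[B [Q { [B [Q < [B [Q { }] [B [Q { }]]] >]] }] [B [Q { }] [B [Q { }]]]]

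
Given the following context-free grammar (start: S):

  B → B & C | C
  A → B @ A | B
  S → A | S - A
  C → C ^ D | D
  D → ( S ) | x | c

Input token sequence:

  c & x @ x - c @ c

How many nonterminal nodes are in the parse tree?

[S [S [A [B [B [C [D c]]] & [C [D x]]] @ [A [B [C [D x]]]]]] - [A [B [C [D c]]] @ [A [B [C [D c]]]]]]

21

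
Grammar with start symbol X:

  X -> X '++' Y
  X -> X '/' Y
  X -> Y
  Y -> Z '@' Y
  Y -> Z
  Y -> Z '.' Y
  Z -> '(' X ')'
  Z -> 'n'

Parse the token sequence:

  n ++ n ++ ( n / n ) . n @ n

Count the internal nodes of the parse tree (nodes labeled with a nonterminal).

[X [X [X [Y [Z n]]] ++ [Y [Z n]]] ++ [Y [Z ( [X [X [Y [Z n]]] / [Y [Z n]]] )] . [Y [Z n] @ [Y [Z n]]]]]

19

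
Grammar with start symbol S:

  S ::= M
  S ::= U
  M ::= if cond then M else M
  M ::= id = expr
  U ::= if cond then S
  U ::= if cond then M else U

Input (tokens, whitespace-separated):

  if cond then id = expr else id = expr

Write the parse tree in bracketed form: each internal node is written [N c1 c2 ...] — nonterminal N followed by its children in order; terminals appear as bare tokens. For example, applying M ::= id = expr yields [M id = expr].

[S [M if cond then [M id = expr] else [M id = expr]]]

S
M
if cond then M else M
if cond then id = expr else M
if cond then id = expr else id = expr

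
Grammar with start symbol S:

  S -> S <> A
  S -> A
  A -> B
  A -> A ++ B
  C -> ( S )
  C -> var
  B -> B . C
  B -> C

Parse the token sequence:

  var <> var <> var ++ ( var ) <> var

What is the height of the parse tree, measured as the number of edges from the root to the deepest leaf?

[S [S [S [S [A [B [C var]]]] <> [A [B [C var]]]] <> [A [A [B [C var]]] ++ [B [C ( [S [A [B [C var]]]] )]]]] <> [A [B [C var]]]]

9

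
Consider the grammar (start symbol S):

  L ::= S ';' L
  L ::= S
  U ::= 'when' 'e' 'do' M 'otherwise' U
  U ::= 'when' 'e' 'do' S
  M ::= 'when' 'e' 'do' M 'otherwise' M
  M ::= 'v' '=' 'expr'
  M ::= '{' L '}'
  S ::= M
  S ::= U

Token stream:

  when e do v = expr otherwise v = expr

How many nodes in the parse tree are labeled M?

[S [M when e do [M v = expr] otherwise [M v = expr]]]

3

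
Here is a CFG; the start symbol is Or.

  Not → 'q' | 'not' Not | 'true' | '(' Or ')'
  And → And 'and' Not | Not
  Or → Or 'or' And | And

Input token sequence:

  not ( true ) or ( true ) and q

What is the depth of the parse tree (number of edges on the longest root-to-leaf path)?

8

[Or [Or [And [Not not [Not ( [Or [And [Not true]]] )]]]] or [And [And [Not ( [Or [And [Not true]]] )]] and [Not q]]]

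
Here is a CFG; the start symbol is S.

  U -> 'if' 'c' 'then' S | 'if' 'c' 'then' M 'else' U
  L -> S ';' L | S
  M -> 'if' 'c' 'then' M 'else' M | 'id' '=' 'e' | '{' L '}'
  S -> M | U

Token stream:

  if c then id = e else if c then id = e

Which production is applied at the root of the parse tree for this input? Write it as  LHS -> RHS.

S -> U

[S [U if c then [M id = e] else [U if c then [S [M id = e]]]]]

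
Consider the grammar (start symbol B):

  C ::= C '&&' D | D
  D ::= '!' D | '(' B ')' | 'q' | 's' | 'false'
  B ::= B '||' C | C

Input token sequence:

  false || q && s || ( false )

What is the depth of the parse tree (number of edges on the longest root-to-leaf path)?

6

[B [B [B [C [D false]]] || [C [C [D q]] && [D s]]] || [C [D ( [B [C [D false]]] )]]]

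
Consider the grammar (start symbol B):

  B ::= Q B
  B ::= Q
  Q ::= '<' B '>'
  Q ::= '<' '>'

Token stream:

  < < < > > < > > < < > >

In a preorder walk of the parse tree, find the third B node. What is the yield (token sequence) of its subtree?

[B [Q < [B [Q < [B [Q < >]] >] [B [Q < >]]] >] [B [Q < [B [Q < >]] >]]]

< >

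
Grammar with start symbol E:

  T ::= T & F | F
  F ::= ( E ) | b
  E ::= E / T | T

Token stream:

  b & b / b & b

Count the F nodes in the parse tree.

[E [E [T [T [F b]] & [F b]]] / [T [T [F b]] & [F b]]]

4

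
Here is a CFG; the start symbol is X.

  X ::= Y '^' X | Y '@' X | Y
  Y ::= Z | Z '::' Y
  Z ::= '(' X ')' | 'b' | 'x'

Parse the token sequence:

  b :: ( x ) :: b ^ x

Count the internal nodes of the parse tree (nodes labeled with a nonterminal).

13

[X [Y [Z b] :: [Y [Z ( [X [Y [Z x]]] )] :: [Y [Z b]]]] ^ [X [Y [Z x]]]]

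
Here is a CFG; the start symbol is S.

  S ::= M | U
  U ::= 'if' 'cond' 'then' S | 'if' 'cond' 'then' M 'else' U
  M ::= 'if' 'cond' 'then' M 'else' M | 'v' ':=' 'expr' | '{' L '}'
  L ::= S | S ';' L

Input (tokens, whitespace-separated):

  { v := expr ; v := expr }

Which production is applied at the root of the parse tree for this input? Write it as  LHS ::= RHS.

[S [M { [L [S [M v := expr]] ; [L [S [M v := expr]]]] }]]

S ::= M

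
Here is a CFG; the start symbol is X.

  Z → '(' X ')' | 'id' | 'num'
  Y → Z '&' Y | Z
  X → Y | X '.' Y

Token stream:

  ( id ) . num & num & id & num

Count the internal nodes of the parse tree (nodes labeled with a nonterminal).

15

[X [X [Y [Z ( [X [Y [Z id]]] )]]] . [Y [Z num] & [Y [Z num] & [Y [Z id] & [Y [Z num]]]]]]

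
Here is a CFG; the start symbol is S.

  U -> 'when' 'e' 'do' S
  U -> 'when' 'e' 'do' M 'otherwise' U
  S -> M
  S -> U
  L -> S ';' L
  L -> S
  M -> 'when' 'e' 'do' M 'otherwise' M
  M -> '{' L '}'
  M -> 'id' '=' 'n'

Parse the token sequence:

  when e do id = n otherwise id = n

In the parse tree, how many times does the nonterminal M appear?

[S [M when e do [M id = n] otherwise [M id = n]]]

3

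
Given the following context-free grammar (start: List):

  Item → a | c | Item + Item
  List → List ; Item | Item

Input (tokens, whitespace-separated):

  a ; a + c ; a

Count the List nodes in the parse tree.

3

[List [List [List [Item a]] ; [Item [Item a] + [Item c]]] ; [Item a]]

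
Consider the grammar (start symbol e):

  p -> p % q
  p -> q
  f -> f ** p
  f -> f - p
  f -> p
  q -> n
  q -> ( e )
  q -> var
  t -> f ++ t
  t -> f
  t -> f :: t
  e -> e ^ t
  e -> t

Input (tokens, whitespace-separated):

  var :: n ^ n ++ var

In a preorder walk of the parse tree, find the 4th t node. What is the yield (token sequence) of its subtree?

[e [e [t [f [p [q var]]] :: [t [f [p [q n]]]]]] ^ [t [f [p [q n]]] ++ [t [f [p [q var]]]]]]

var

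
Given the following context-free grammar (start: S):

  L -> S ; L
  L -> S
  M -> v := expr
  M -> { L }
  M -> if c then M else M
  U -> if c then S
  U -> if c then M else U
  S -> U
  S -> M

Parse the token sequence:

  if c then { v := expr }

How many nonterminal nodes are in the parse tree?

[S [U if c then [S [M { [L [S [M v := expr]]] }]]]]

7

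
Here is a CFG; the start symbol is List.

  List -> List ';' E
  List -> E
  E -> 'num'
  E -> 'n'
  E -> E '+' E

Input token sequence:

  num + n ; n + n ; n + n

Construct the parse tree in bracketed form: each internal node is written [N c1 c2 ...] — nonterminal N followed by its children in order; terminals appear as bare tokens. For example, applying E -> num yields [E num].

List
List ; E
List ; E ; E
E ; E ; E
E + E ; E ; E
num + E ; E ; E
num + n ; E ; E
num + n ; E + E ; E
num + n ; n + E ; E
num + n ; n + n ; E
num + n ; n + n ; E + E
num + n ; n + n ; n + E
num + n ; n + n ; n + n

[List [List [List [E [E num] + [E n]]] ; [E [E n] + [E n]]] ; [E [E n] + [E n]]]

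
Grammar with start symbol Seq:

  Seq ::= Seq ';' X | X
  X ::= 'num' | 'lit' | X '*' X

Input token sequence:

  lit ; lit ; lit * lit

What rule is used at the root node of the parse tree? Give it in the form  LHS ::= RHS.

Seq ::= Seq ';' X

[Seq [Seq [Seq [X lit]] ; [X lit]] ; [X [X lit] * [X lit]]]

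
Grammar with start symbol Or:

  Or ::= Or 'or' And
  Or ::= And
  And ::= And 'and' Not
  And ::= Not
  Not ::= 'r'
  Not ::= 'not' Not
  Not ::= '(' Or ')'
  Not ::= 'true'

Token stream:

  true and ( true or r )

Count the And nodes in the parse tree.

[Or [And [And [Not true]] and [Not ( [Or [Or [And [Not true]]] or [And [Not r]]] )]]]

4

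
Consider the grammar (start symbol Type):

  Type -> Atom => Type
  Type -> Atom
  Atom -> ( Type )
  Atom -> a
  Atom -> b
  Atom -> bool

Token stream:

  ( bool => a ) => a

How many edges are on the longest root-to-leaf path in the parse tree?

[Type [Atom ( [Type [Atom bool] => [Type [Atom a]]] )] => [Type [Atom a]]]

5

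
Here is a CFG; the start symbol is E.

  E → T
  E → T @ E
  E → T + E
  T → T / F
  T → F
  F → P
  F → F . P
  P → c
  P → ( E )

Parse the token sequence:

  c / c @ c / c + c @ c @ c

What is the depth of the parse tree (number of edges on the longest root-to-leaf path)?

8

[E [T [T [F [P c]]] / [F [P c]]] @ [E [T [T [F [P c]]] / [F [P c]]] + [E [T [F [P c]]] @ [E [T [F [P c]]] @ [E [T [F [P c]]]]]]]]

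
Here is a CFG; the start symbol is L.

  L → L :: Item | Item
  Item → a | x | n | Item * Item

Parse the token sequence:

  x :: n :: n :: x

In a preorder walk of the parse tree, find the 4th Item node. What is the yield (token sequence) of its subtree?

[L [L [L [L [Item x]] :: [Item n]] :: [Item n]] :: [Item x]]

x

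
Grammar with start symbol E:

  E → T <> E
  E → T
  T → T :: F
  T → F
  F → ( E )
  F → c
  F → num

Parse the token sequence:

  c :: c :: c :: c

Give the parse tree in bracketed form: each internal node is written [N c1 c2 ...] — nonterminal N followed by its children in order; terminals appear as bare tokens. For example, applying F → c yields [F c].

[E [T [T [T [T [F c]] :: [F c]] :: [F c]] :: [F c]]]

E
T
T :: F
T :: F :: F
T :: F :: F :: F
F :: F :: F :: F
c :: F :: F :: F
c :: c :: F :: F
c :: c :: c :: F
c :: c :: c :: c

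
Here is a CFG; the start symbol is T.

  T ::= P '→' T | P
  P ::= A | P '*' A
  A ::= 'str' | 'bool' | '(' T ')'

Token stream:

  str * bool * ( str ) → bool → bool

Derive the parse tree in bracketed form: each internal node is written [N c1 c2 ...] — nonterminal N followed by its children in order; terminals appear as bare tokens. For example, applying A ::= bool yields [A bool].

T
P → T
P * A → T
P * A * A → T
A * A * A → T
str * A * A → T
str * bool * A → T
str * bool * ( T ) → T
str * bool * ( P ) → T
str * bool * ( A ) → T
str * bool * ( str ) → T
str * bool * ( str ) → P → T
str * bool * ( str ) → A → T
str * bool * ( str ) → bool → T
str * bool * ( str ) → bool → P
str * bool * ( str ) → bool → A
str * bool * ( str ) → bool → bool

[T [P [P [P [A str]] * [A bool]] * [A ( [T [P [A str]]] )]] → [T [P [A bool]] → [T [P [A bool]]]]]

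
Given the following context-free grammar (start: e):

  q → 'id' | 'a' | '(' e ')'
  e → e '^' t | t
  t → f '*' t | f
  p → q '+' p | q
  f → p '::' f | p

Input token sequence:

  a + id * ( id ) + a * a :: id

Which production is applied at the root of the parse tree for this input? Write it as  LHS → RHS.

e → t

[e [t [f [p [q a] + [p [q id]]]] * [t [f [p [q ( [e [t [f [p [q id]]]]] )] + [p [q a]]]] * [t [f [p [q a]] :: [f [p [q id]]]]]]]]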